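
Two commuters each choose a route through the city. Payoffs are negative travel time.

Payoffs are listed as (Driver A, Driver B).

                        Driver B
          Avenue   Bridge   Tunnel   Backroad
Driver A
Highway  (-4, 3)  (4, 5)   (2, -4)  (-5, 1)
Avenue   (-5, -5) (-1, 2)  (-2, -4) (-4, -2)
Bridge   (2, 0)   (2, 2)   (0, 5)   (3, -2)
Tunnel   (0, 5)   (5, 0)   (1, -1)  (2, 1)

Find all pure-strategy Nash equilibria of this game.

Check each profile: it is a Nash equilibrium iff no player can strictly gain by switching unilaterally.
(Highway, Avenue): Driver A can switch to Bridge (-4 → 2). Not NE.
(Highway, Bridge): Driver A can switch to Tunnel (4 → 5). Not NE.
(Highway, Tunnel): Driver B can switch to Avenue (-4 → 3). Not NE.
(Highway, Backroad): Driver A can switch to Avenue (-5 → -4). Not NE.
(Avenue, Avenue): Driver A can switch to Highway (-5 → -4). Not NE.
(Avenue, Bridge): Driver A can switch to Highway (-1 → 4). Not NE.
(The remaining 10 profiles each have a profitable deviation by the same check.)

No pure-strategy Nash equilibrium.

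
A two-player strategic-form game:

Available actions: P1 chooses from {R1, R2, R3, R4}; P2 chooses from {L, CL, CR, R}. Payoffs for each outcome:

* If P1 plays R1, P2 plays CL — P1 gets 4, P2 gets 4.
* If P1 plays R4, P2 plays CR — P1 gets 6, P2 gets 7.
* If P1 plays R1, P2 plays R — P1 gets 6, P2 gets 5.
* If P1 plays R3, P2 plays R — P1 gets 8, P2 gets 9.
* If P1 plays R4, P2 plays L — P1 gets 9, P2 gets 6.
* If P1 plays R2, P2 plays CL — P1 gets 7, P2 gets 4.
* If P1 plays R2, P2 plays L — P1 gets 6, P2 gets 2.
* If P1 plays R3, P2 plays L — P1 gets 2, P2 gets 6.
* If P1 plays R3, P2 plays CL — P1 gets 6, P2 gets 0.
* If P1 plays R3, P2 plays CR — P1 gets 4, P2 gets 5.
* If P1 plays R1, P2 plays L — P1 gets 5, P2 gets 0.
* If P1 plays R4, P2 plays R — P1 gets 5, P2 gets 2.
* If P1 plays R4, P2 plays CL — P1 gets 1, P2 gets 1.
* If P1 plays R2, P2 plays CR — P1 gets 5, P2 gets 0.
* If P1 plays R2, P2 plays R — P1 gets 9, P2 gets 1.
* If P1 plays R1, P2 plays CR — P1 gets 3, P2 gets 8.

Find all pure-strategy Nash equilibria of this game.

(R2, CL); (R4, CR)

P1 against L: payoffs 5, 6, 2, 9 → best response R4.
P1 against CL: payoffs 4, 7, 6, 1 → best response R2.
P1 against CR: payoffs 3, 5, 4, 6 → best response R4.
P1 against R: payoffs 6, 9, 8, 5 → best response R2.
P2 against R1: payoffs 0, 4, 8, 5 → best response CR.
P2 against R2: payoffs 2, 4, 0, 1 → best response CL.
P2 against R3: payoffs 6, 0, 5, 9 → best response R.
P2 against R4: payoffs 6, 1, 7, 2 → best response CR.
Mutual best responses: (R2, CL); (R4, CR).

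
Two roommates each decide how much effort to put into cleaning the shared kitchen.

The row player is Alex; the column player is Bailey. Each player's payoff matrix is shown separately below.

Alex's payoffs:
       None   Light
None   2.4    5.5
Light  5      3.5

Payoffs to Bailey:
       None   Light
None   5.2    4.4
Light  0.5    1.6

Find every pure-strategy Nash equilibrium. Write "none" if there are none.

none

Check each profile: it is a Nash equilibrium iff no player can strictly gain by switching unilaterally.
(None, None): Alex can switch to Light (2.4 → 5). Not NE.
(None, Light): Bailey can switch to None (4.4 → 5.2). Not NE.
(Light, None): Bailey can switch to Light (0.5 → 1.6). Not NE.
(Light, Light): Alex can switch to None (3.5 → 5.5). Not NE.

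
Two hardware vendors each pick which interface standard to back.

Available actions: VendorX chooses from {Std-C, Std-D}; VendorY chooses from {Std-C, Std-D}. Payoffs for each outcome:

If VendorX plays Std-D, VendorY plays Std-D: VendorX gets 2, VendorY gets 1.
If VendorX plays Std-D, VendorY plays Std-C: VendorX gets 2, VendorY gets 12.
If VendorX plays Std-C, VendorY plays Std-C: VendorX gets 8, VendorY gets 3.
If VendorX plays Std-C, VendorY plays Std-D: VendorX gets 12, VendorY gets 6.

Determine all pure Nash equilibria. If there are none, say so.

The unique pure-strategy Nash equilibrium is (Std-C, Std-D).

Mark each player's best response to every combination of opponents' strategies; a profile where every player is best-responding is a pure Nash equilibrium.
VendorX against Std-C: payoffs 8, 2 → best response Std-C.
VendorX against Std-D: payoffs 12, 2 → best response Std-C.
VendorY against Std-C: payoffs 3, 6 → best response Std-D.
VendorY against Std-D: payoffs 12, 1 → best response Std-C.
Mutual best responses: (Std-C, Std-D).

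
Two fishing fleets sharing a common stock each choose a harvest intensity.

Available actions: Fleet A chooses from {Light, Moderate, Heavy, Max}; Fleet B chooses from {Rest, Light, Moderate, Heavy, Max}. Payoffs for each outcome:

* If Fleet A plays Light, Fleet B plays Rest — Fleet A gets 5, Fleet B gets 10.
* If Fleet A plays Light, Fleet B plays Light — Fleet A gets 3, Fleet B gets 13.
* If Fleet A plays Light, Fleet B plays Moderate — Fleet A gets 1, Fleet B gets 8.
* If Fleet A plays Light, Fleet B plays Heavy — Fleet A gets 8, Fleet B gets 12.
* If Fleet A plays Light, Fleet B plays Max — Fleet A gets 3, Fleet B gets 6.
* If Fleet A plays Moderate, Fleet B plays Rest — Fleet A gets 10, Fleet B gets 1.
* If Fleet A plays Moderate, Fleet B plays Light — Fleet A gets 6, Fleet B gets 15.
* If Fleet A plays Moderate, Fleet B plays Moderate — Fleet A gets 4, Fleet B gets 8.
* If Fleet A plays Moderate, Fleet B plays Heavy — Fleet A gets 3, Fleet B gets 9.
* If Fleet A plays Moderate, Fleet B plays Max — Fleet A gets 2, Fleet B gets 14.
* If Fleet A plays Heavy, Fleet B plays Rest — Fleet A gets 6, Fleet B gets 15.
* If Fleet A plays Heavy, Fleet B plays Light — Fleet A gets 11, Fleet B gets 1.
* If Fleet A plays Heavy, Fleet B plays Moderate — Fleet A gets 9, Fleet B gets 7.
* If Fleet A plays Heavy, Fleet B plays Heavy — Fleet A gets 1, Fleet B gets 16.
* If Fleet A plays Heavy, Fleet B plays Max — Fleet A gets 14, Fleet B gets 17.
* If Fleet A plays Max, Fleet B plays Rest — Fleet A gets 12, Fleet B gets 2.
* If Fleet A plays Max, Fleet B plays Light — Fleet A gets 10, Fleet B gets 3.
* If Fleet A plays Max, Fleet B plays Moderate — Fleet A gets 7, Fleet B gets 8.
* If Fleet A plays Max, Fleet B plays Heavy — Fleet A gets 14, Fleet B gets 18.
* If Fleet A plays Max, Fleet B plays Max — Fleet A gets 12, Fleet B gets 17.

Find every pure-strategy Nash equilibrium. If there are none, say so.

The pure Nash equilibria are (Heavy, Max), (Max, Heavy).

Fleet A against Rest: payoffs 5, 10, 6, 12 → best response Max.
Fleet A against Light: payoffs 3, 6, 11, 10 → best response Heavy.
Fleet A against Moderate: payoffs 1, 4, 9, 7 → best response Heavy.
Fleet A against Heavy: payoffs 8, 3, 1, 14 → best response Max.
Fleet A against Max: payoffs 3, 2, 14, 12 → best response Heavy.
Fleet B against Light: payoffs 10, 13, 8, 12, 6 → best response Light.
Fleet B against Moderate: payoffs 1, 15, 8, 9, 14 → best response Light.
Fleet B against Heavy: payoffs 15, 1, 7, 16, 17 → best response Max.
Fleet B against Max: payoffs 2, 3, 8, 18, 17 → best response Heavy.
Mutual best responses: (Heavy, Max); (Max, Heavy).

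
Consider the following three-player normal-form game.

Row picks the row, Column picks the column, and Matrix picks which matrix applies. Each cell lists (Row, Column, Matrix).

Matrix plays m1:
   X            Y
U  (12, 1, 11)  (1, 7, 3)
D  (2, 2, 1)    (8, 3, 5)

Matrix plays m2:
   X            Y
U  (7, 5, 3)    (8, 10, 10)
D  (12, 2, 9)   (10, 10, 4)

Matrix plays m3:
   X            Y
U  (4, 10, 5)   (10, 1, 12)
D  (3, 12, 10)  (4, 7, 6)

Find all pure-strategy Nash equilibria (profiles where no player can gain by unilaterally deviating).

(U, X, m1): Column can switch to Y (1 → 7). Not NE.
(U, X, m2): Row can switch to D (7 → 12). Not NE.
(U, X, m3): Matrix can switch to m1 (5 → 11). Not NE.
(U, Y, m1): Row can switch to D (1 → 8). Not NE.
(U, Y, m2): Row can switch to D (8 → 10). Not NE.
(U, Y, m3): Column can switch to X (1 → 10). Not NE.
(The remaining 6 profiles each have a profitable deviation by the same check.)

No pure-strategy Nash equilibrium.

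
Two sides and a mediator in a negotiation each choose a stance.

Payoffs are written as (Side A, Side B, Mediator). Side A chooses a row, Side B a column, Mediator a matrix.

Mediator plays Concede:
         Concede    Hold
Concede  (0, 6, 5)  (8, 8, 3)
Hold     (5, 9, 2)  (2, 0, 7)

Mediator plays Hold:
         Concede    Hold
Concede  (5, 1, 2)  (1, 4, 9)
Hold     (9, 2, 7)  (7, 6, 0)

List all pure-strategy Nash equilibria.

No pure-strategy Nash equilibrium.

(Concede, Concede, Concede): Side A can switch to Hold (0 → 5). Not NE.
(Concede, Concede, Hold): Side A can switch to Hold (5 → 9). Not NE.
(Concede, Hold, Concede): Mediator can switch to Hold (3 → 9). Not NE.
(Concede, Hold, Hold): Side A can switch to Hold (1 → 7). Not NE.
(Hold, Concede, Concede): Mediator can switch to Hold (2 → 7). Not NE.
(Hold, Concede, Hold): Side B can switch to Hold (2 → 6). Not NE.
(Hold, Hold, Concede): Side A can switch to Concede (2 → 8). Not NE.
(Hold, Hold, Hold): Mediator can switch to Concede (0 → 7). Not NE.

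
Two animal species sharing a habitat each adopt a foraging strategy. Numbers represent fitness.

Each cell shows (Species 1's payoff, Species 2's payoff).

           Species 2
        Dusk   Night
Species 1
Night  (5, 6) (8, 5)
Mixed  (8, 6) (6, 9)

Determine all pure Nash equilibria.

none

(Night, Dusk): Species 1 can switch to Mixed (5 → 8). Not NE.
(Night, Night): Species 2 can switch to Dusk (5 → 6). Not NE.
(Mixed, Dusk): Species 2 can switch to Night (6 → 9). Not NE.
(Mixed, Night): Species 1 can switch to Night (6 → 8). Not NE.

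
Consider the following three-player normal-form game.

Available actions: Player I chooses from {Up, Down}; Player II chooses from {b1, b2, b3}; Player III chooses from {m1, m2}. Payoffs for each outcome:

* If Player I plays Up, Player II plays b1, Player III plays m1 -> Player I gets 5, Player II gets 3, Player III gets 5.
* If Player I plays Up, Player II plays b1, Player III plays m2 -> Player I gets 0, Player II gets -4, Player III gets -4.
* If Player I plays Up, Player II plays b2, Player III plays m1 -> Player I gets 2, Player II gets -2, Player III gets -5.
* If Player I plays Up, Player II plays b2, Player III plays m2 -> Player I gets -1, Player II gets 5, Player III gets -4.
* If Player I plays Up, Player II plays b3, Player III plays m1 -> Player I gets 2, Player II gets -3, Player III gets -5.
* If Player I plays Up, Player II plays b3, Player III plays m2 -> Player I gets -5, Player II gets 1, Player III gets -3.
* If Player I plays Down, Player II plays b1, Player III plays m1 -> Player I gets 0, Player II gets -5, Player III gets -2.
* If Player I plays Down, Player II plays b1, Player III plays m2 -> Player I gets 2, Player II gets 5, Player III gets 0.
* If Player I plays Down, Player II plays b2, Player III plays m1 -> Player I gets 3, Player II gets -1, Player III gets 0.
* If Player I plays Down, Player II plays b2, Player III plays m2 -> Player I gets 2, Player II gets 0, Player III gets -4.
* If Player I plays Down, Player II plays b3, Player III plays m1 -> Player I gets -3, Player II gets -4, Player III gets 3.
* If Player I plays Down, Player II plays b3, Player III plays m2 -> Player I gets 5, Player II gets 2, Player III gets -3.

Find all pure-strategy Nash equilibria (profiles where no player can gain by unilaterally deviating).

Pure-strategy Nash equilibria: (Up, b1, m1), (Down, b1, m2), (Down, b2, m1)

For each strategy profile, look for a profitable unilateral deviation.
(Up, b1, m1): Player I gets 5, best alternative 0; Player II gets 3, best alternative -2; Player III gets 5, best alternative -4. No profitable deviation — NE.
(Up, b1, m2): Player I can switch to Down (0 → 2). Not NE.
(Up, b2, m1): Player I can switch to Down (2 → 3). Not NE.
(Up, b2, m2): Player I can switch to Down (-1 → 2). Not NE.
(Up, b3, m1): Player II can switch to b1 (-3 → 3). Not NE.
(Up, b3, m2): Player I can switch to Down (-5 → 5). Not NE.
(Down, b1, m1): Player I can switch to Up (0 → 5). Not NE.
(Down, b1, m2): Player I gets 2, best alternative 0; Player II gets 5, best alternative 2; Player III gets 0, best alternative -2. No profitable deviation — NE.
(Down, b2, m1): Player I gets 3, best alternative 2; Player II gets -1, best alternative -4; Player III gets 0, best alternative -4. No profitable deviation — NE.
(Down, b2, m2): Player II can switch to b1 (0 → 5). Not NE.
(Down, b3, m1): Player I can switch to Up (-3 → 2). Not NE.
(Down, b3, m2): Player II can switch to b1 (2 → 5). Not NE.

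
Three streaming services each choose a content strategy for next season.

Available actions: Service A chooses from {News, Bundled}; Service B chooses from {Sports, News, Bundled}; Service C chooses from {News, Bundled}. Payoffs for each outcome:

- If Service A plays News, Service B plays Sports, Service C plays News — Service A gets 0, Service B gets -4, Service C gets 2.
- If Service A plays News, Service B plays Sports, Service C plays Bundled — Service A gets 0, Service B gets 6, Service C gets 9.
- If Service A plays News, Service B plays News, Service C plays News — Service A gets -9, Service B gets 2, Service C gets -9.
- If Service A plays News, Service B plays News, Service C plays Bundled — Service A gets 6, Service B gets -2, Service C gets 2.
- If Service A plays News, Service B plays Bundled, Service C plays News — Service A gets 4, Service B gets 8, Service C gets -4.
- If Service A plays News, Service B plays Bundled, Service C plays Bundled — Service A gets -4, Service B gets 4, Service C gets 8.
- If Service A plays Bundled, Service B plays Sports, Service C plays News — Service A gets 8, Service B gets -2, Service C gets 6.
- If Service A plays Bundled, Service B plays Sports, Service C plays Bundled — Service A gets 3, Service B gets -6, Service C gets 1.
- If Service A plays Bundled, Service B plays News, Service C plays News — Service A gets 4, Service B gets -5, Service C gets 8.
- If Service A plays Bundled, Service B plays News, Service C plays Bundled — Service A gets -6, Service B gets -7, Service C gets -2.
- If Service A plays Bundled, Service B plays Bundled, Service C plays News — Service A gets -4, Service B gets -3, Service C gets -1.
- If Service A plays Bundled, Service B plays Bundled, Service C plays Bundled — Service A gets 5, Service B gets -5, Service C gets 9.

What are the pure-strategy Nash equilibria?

The pure Nash equilibria are (Bundled, Sports, News) and (Bundled, Bundled, Bundled).

For each strategy profile, look for a profitable unilateral deviation.
(News, Sports, News): Service A can switch to Bundled (0 → 8). Not NE.
(News, Sports, Bundled): Service A can switch to Bundled (0 → 3). Not NE.
(News, News, News): Service A can switch to Bundled (-9 → 4). Not NE.
(News, News, Bundled): Service B can switch to Sports (-2 → 6). Not NE.
(News, Bundled, News): Service C can switch to Bundled (-4 → 8). Not NE.
(News, Bundled, Bundled): Service A can switch to Bundled (-4 → 5). Not NE.
(Bundled, Sports, News): Service A gets 8, best alternative 0; Service B gets -2, best alternative -3; Service C gets 6, best alternative 1. No profitable deviation — NE.
(Bundled, Sports, Bundled): Service B can switch to Bundled (-6 → -5). Not NE.
(Bundled, News, News): Service B can switch to Sports (-5 → -2). Not NE.
(Bundled, Bundled, Bundled): Service A gets 5, best alternative -4; Service B gets -5, best alternative -6; Service C gets 9, best alternative -1. No profitable deviation — NE.
(The remaining 2 profiles each have a profitable deviation by the same check.)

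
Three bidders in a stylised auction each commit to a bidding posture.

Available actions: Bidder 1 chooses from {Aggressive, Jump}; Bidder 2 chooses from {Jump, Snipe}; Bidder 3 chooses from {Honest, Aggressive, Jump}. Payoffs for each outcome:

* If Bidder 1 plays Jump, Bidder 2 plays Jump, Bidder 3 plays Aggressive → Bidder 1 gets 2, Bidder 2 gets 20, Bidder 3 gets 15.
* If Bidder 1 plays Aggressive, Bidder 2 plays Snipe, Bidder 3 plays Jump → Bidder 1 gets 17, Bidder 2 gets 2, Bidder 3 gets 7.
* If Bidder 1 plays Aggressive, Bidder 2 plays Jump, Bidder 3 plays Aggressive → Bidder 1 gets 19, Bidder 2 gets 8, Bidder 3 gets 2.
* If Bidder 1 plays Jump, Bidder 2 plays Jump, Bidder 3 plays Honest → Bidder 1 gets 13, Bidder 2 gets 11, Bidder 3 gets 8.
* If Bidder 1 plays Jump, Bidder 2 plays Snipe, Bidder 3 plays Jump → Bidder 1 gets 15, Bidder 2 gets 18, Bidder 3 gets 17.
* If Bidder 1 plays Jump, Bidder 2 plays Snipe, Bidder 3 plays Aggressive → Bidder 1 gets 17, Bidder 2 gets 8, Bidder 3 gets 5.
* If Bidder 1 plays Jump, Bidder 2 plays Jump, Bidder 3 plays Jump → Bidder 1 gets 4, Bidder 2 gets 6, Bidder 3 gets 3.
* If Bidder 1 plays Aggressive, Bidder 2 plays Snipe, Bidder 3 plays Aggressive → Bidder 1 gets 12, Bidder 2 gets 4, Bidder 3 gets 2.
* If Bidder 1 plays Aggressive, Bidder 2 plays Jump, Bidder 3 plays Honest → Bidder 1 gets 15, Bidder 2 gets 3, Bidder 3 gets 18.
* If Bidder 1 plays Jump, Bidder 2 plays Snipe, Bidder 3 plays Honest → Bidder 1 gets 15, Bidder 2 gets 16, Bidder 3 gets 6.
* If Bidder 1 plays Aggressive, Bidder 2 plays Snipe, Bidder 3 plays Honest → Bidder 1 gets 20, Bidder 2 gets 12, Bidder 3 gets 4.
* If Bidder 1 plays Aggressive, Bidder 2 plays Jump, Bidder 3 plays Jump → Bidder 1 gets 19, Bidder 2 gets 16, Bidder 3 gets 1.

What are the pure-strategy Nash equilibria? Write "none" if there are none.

There is no pure-strategy Nash equilibrium.

For each player, find the best response to each opponent profile; mutual best responses are the pure NE.
Bidder 1 against (Jump, Honest): payoffs 15, 13 → best response Aggressive.
Bidder 1 against (Jump, Aggressive): payoffs 19, 2 → best response Aggressive.
Bidder 1 against (Jump, Jump): payoffs 19, 4 → best response Aggressive.
Bidder 1 against (Snipe, Honest): payoffs 20, 15 → best response Aggressive.
Bidder 1 against (Snipe, Aggressive): payoffs 12, 17 → best response Jump.
Bidder 1 against (Snipe, Jump): payoffs 17, 15 → best response Aggressive.
Bidder 2 against (Aggressive, Honest): payoffs 3, 12 → best response Snipe.
Bidder 2 against (Aggressive, Aggressive): payoffs 8, 4 → best response Jump.
Bidder 2 against (Aggressive, Jump): payoffs 16, 2 → best response Jump.
Bidder 2 against (Jump, Honest): payoffs 11, 16 → best response Snipe.
Bidder 2 against (Jump, Aggressive): payoffs 20, 8 → best response Jump.
Bidder 2 against (Jump, Jump): payoffs 6, 18 → best response Snipe.
Bidder 3 against (Aggressive, Jump): payoffs 18, 2, 1 → best response Honest.
Bidder 3 against (Aggressive, Snipe): payoffs 4, 2, 7 → best response Jump.
Bidder 3 against (Jump, Jump): payoffs 8, 15, 3 → best response Aggressive.
Bidder 3 against (Jump, Snipe): payoffs 6, 5, 17 → best response Jump.
No profile is a mutual best response for all players.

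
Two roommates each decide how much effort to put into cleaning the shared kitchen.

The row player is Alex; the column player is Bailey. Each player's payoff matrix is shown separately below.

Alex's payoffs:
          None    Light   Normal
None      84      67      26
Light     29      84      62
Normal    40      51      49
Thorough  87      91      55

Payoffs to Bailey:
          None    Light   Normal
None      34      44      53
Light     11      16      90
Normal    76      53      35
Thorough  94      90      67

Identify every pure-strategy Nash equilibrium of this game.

(Light, Normal); (Thorough, None)

(None, None): Alex can switch to Thorough (84 → 87). Not NE.
(None, Light): Alex can switch to Light (67 → 84). Not NE.
(None, Normal): Alex can switch to Light (26 → 62). Not NE.
(Light, None): Alex can switch to None (29 → 84). Not NE.
(Light, Light): Alex can switch to Thorough (84 → 91). Not NE.
(Light, Normal): Alex gets 62, best alternative 55; Bailey gets 90, best alternative 16. No profitable deviation — NE.
(Normal, None): Alex can switch to None (40 → 84). Not NE.
(Normal, Light): Alex can switch to None (51 → 67). Not NE.
(Normal, Normal): Alex can switch to Light (49 → 62). Not NE.
(Thorough, None): Alex gets 87, best alternative 84; Bailey gets 94, best alternative 90. No profitable deviation — NE.
(Thorough, Light): Bailey can switch to None (90 → 94). Not NE.
(Thorough, Normal): Alex can switch to Light (55 → 62). Not NE.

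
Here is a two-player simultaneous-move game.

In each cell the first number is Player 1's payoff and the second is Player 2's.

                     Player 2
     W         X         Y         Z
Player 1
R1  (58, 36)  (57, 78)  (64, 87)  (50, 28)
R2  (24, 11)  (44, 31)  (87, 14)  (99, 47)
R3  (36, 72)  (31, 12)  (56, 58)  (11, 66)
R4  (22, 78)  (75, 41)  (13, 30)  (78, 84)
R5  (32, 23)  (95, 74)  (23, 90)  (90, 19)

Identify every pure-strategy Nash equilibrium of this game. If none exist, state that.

Pure NE: (R2, Z)

Player 1 against W: payoffs 58, 24, 36, 22, 32 → best response R1.
Player 1 against X: payoffs 57, 44, 31, 75, 95 → best response R5.
Player 1 against Y: payoffs 64, 87, 56, 13, 23 → best response R2.
Player 1 against Z: payoffs 50, 99, 11, 78, 90 → best response R2.
Player 2 against R1: payoffs 36, 78, 87, 28 → best response Y.
Player 2 against R2: payoffs 11, 31, 14, 47 → best response Z.
Player 2 against R3: payoffs 72, 12, 58, 66 → best response W.
Player 2 against R4: payoffs 78, 41, 30, 84 → best response Z.
Player 2 against R5: payoffs 23, 74, 90, 19 → best response Y.
Mutual best responses: (R2, Z).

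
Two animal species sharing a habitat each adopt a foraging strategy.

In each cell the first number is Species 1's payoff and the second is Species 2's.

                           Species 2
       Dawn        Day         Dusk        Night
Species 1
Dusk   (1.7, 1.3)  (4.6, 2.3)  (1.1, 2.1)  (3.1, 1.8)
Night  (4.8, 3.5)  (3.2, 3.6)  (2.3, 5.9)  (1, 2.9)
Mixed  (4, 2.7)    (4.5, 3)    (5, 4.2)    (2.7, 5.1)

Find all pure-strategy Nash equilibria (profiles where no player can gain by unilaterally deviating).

(Dusk, Day)

Species 1 against Dawn: payoffs 1.7, 4.8, 4 → best response Night.
Species 1 against Day: payoffs 4.6, 3.2, 4.5 → best response Dusk.
Species 1 against Dusk: payoffs 1.1, 2.3, 5 → best response Mixed.
Species 1 against Night: payoffs 3.1, 1, 2.7 → best response Dusk.
Species 2 against Dusk: payoffs 1.3, 2.3, 2.1, 1.8 → best response Day.
Species 2 against Night: payoffs 3.5, 3.6, 5.9, 2.9 → best response Dusk.
Species 2 against Mixed: payoffs 2.7, 3, 4.2, 5.1 → best response Night.
Mutual best responses: (Dusk, Day).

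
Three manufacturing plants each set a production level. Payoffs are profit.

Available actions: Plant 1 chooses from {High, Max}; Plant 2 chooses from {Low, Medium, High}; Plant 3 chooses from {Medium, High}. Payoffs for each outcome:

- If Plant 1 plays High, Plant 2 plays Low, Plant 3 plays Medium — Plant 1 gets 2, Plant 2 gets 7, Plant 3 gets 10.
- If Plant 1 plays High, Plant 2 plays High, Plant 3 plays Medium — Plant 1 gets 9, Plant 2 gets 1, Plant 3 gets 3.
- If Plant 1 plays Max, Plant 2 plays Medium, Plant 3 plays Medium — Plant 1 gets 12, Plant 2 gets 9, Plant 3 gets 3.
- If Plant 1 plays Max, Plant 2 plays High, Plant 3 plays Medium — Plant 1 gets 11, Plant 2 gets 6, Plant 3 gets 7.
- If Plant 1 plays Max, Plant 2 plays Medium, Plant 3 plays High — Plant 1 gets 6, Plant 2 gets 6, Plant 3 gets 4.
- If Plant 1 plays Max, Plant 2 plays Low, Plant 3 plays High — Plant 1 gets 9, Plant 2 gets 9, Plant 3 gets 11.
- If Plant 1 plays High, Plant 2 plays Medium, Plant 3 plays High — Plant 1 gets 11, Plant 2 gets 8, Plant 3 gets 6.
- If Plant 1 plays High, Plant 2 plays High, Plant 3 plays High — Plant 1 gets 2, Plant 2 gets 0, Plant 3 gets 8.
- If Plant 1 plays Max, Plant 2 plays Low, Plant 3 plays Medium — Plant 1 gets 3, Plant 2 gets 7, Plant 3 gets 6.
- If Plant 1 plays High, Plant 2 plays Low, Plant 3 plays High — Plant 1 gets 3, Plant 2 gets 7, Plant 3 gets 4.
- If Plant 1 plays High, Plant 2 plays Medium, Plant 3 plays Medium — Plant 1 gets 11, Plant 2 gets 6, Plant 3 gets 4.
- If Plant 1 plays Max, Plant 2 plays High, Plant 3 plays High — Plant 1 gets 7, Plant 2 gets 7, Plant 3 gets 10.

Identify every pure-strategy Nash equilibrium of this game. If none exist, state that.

(High, Low, Medium): Plant 1 can switch to Max (2 → 3). Not NE.
(High, Low, High): Plant 1 can switch to Max (3 → 9). Not NE.
(High, Medium, Medium): Plant 1 can switch to Max (11 → 12). Not NE.
(High, Medium, High): Plant 1 gets 11, best alternative 6; Plant 2 gets 8, best alternative 7; Plant 3 gets 6, best alternative 4. No profitable deviation — NE.
(High, High, Medium): Plant 1 can switch to Max (9 → 11). Not NE.
(High, High, High): Plant 1 can switch to Max (2 → 7). Not NE.
(Max, Low, Medium): Plant 2 can switch to Medium (7 → 9). Not NE.
(Max, Low, High): Plant 1 gets 9, best alternative 3; Plant 2 gets 9, best alternative 7; Plant 3 gets 11, best alternative 6. No profitable deviation — NE.
(Max, Medium, Medium): Plant 3 can switch to High (3 → 4). Not NE.
(Max, Medium, High): Plant 1 can switch to High (6 → 11). Not NE.
(Max, High, Medium): Plant 2 can switch to Low (6 → 7). Not NE.
(Max, High, High): Plant 2 can switch to Low (7 → 9). Not NE.

(High, Medium, High) and (Max, Low, High)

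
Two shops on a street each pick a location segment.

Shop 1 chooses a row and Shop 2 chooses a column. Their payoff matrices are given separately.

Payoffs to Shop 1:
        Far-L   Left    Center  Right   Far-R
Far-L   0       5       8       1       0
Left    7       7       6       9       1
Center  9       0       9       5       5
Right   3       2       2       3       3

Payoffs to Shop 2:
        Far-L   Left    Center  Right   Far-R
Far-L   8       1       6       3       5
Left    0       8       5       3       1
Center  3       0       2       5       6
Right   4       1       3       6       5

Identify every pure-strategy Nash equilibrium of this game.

Mark each player's best response to every combination of opponents' strategies; a profile where every player is best-responding is a pure Nash equilibrium.
Shop 1 against Far-L: payoffs 0, 7, 9, 3 → best response Center.
Shop 1 against Left: payoffs 5, 7, 0, 2 → best response Left.
Shop 1 against Center: payoffs 8, 6, 9, 2 → best response Center.
Shop 1 against Right: payoffs 1, 9, 5, 3 → best response Left.
Shop 1 against Far-R: payoffs 0, 1, 5, 3 → best response Center.
Shop 2 against Far-L: payoffs 8, 1, 6, 3, 5 → best response Far-L.
Shop 2 against Left: payoffs 0, 8, 5, 3, 1 → best response Left.
Shop 2 against Center: payoffs 3, 0, 2, 5, 6 → best response Far-R.
Shop 2 against Right: payoffs 4, 1, 3, 6, 5 → best response Right.
Mutual best responses: (Left, Left); (Center, Far-R).

(Left, Left) and (Center, Far-R)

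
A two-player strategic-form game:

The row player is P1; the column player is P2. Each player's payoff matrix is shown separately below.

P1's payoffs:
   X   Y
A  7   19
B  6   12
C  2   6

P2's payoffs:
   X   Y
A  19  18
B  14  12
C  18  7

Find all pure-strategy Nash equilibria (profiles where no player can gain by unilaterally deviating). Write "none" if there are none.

Pure NE: (A, X)

For each player, find the best response to each opponent profile; mutual best responses are the pure NE.
P1 against X: payoffs 7, 6, 2 → best response A.
P1 against Y: payoffs 19, 12, 6 → best response A.
P2 against A: payoffs 19, 18 → best response X.
P2 against B: payoffs 14, 12 → best response X.
P2 against C: payoffs 18, 7 → best response X.
Mutual best responses: (A, X).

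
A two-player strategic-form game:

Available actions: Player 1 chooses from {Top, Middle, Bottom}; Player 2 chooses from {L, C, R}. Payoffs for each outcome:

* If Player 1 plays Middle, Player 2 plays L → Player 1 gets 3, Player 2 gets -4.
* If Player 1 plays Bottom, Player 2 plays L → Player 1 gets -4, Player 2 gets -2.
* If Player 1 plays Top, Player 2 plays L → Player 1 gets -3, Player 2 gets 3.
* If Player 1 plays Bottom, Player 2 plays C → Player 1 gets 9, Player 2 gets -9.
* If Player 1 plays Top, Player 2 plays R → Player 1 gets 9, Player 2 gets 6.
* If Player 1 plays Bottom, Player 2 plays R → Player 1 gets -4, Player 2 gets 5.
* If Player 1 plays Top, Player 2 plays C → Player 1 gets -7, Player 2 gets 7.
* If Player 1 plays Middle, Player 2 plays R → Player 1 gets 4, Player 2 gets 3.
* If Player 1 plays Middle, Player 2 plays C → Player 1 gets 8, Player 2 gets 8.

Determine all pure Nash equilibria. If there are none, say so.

For each player, find the best response to each opponent profile; mutual best responses are the pure NE.
Player 1 against L: payoffs -3, 3, -4 → best response Middle.
Player 1 against C: payoffs -7, 8, 9 → best response Bottom.
Player 1 against R: payoffs 9, 4, -4 → best response Top.
Player 2 against Top: payoffs 3, 7, 6 → best response C.
Player 2 against Middle: payoffs -4, 8, 3 → best response C.
Player 2 against Bottom: payoffs -2, -9, 5 → best response R.
No profile is a mutual best response for all players.

none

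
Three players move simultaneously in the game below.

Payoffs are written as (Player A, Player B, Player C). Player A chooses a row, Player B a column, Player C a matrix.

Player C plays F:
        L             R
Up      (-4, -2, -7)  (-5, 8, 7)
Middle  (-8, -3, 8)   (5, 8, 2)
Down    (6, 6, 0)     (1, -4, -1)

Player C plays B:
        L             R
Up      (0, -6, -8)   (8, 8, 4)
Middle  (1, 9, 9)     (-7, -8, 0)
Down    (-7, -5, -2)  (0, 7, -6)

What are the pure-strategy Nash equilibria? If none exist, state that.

(Up, L, F): Player A can switch to Down (-4 → 6). Not NE.
(Up, L, B): Player A can switch to Middle (0 → 1). Not NE.
(Up, R, F): Player A can switch to Middle (-5 → 5). Not NE.
(Up, R, B): Player C can switch to F (4 → 7). Not NE.
(Middle, L, F): Player A can switch to Up (-8 → -4). Not NE.
(Middle, L, B): Player A gets 1, best alternative 0; Player B gets 9, best alternative -8; Player C gets 9, best alternative 8. No profitable deviation — NE.
(Middle, R, F): Player A gets 5, best alternative 1; Player B gets 8, best alternative -3; Player C gets 2, best alternative 0. No profitable deviation — NE.
(Middle, R, B): Player A can switch to Up (-7 → 8). Not NE.
(Down, L, F): Player A gets 6, best alternative -4; Player B gets 6, best alternative -4; Player C gets 0, best alternative -2. No profitable deviation — NE.
(Down, L, B): Player A can switch to Up (-7 → 0). Not NE.
(Down, R, F): Player A can switch to Middle (1 → 5). Not NE.
(Down, R, B): Player A can switch to Up (0 → 8). Not NE.

Pure-strategy Nash equilibria: (Middle, L, B); (Middle, R, F); (Down, L, F)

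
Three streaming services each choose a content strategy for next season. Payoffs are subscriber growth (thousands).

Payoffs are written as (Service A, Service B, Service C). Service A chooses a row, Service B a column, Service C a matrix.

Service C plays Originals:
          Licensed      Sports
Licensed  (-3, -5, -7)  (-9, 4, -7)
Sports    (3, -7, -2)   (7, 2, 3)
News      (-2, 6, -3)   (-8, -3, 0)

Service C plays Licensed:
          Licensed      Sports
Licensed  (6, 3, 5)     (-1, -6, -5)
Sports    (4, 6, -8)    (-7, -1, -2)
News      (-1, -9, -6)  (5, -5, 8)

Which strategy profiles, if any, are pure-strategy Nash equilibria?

(Licensed, Licensed, Licensed), (Sports, Sports, Originals), (News, Sports, Licensed)

(Licensed, Licensed, Originals): Service A can switch to Sports (-3 → 3). Not NE.
(Licensed, Licensed, Licensed): Service A gets 6, best alternative 4; Service B gets 3, best alternative -6; Service C gets 5, best alternative -7. No profitable deviation — NE.
(Licensed, Sports, Originals): Service A can switch to Sports (-9 → 7). Not NE.
(Licensed, Sports, Licensed): Service A can switch to News (-1 → 5). Not NE.
(Sports, Licensed, Originals): Service B can switch to Sports (-7 → 2). Not NE.
(Sports, Licensed, Licensed): Service A can switch to Licensed (4 → 6). Not NE.
(Sports, Sports, Originals): Service A gets 7, best alternative -8; Service B gets 2, best alternative -7; Service C gets 3, best alternative -2. No profitable deviation — NE.
(Sports, Sports, Licensed): Service A can switch to Licensed (-7 → -1). Not NE.
(News, Sports, Licensed): Service A gets 5, best alternative -1; Service B gets -5, best alternative -9; Service C gets 8, best alternative 0. No profitable deviation — NE.
(The remaining 3 profiles each have a profitable deviation by the same check.)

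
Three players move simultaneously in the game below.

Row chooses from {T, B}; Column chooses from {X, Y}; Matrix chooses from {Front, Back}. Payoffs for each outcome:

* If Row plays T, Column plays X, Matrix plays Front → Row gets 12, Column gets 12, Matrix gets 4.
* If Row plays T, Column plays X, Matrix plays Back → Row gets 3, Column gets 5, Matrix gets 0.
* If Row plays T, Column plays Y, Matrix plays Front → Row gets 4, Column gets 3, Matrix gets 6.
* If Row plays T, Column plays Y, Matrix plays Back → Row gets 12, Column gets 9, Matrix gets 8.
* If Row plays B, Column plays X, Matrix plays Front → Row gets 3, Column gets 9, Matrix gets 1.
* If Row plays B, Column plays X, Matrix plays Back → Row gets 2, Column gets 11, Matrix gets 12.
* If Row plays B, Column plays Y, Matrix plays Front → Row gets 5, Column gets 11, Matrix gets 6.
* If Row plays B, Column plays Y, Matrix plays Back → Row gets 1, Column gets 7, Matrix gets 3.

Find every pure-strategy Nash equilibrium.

For each strategy profile, look for a profitable unilateral deviation.
(T, X, Front): Row gets 12, best alternative 3; Column gets 12, best alternative 3; Matrix gets 4, best alternative 0. No profitable deviation — NE.
(T, X, Back): Column can switch to Y (5 → 9). Not NE.
(T, Y, Front): Row can switch to B (4 → 5). Not NE.
(T, Y, Back): Row gets 12, best alternative 1; Column gets 9, best alternative 5; Matrix gets 8, best alternative 6. No profitable deviation — NE.
(B, X, Front): Row can switch to T (3 → 12). Not NE.
(B, X, Back): Row can switch to T (2 → 3). Not NE.
(B, Y, Front): Row gets 5, best alternative 4; Column gets 11, best alternative 9; Matrix gets 6, best alternative 3. No profitable deviation — NE.
(B, Y, Back): Row can switch to T (1 → 12). Not NE.

The pure Nash equilibria are (T, X, Front), (T, Y, Back), (B, Y, Front).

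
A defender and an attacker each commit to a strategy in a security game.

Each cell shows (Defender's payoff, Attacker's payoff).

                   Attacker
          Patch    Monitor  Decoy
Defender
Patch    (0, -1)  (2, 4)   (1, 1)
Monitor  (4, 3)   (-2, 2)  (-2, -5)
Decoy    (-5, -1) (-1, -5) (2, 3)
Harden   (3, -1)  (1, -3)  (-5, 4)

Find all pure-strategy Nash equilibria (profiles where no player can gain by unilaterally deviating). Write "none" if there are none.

(Patch, Patch): Defender can switch to Monitor (0 → 4). Not NE.
(Patch, Monitor): Defender gets 2, best alternative 1; Attacker gets 4, best alternative 1. No profitable deviation — NE.
(Patch, Decoy): Defender can switch to Decoy (1 → 2). Not NE.
(Monitor, Patch): Defender gets 4, best alternative 3; Attacker gets 3, best alternative 2. No profitable deviation — NE.
(Monitor, Monitor): Defender can switch to Patch (-2 → 2). Not NE.
(Monitor, Decoy): Defender can switch to Patch (-2 → 1). Not NE.
(Decoy, Patch): Defender can switch to Patch (-5 → 0). Not NE.
(Decoy, Monitor): Defender can switch to Patch (-1 → 2). Not NE.
(Decoy, Decoy): Defender gets 2, best alternative 1; Attacker gets 3, best alternative -1. No profitable deviation — NE.
(Harden, Patch): Defender can switch to Monitor (3 → 4). Not NE.
(Harden, Monitor): Defender can switch to Patch (1 → 2). Not NE.
(Harden, Decoy): Defender can switch to Patch (-5 → 1). Not NE.

Pure-strategy Nash equilibria: (Patch, Monitor) and (Monitor, Patch) and (Decoy, Decoy)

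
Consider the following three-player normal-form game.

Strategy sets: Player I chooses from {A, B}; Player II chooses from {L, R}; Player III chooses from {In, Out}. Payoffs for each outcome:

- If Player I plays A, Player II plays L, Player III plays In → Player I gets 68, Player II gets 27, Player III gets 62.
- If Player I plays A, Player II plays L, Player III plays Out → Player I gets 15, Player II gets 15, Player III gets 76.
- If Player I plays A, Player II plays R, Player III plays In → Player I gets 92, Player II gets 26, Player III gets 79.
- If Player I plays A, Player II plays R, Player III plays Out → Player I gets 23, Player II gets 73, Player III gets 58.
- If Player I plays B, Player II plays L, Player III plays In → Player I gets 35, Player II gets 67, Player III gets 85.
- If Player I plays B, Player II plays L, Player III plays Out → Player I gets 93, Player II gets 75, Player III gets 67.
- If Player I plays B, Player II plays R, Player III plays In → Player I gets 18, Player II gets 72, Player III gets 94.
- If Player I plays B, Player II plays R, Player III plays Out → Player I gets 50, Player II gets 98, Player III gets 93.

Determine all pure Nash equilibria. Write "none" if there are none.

This game has no pure Nash equilibrium.

Player I against (L, In): payoffs 68, 35 → best response A.
Player I against (L, Out): payoffs 15, 93 → best response B.
Player I against (R, In): payoffs 92, 18 → best response A.
Player I against (R, Out): payoffs 23, 50 → best response B.
Player II against (A, In): payoffs 27, 26 → best response L.
Player II against (A, Out): payoffs 15, 73 → best response R.
Player II against (B, In): payoffs 67, 72 → best response R.
Player II against (B, Out): payoffs 75, 98 → best response R.
Player III against (A, L): payoffs 62, 76 → best response Out.
Player III against (A, R): payoffs 79, 58 → best response In.
Player III against (B, L): payoffs 85, 67 → best response In.
Player III against (B, R): payoffs 94, 93 → best response In.
No profile is a mutual best response for all players.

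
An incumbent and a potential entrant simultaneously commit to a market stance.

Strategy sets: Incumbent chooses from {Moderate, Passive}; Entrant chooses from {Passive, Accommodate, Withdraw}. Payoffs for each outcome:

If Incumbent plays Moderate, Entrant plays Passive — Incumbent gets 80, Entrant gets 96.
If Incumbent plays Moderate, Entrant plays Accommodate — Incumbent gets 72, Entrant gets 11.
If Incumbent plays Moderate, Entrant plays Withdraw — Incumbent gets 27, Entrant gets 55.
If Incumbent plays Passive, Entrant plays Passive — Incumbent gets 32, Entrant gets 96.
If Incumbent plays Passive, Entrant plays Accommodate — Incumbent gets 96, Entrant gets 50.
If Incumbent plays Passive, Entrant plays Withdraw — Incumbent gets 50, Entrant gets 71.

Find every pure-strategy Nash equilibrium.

The unique pure-strategy Nash equilibrium is (Moderate, Passive).

(Moderate, Passive): Incumbent gets 80, best alternative 32; Entrant gets 96, best alternative 55. No profitable deviation — NE.
(Moderate, Accommodate): Incumbent can switch to Passive (72 → 96). Not NE.
(Moderate, Withdraw): Incumbent can switch to Passive (27 → 50). Not NE.
(Passive, Passive): Incumbent can switch to Moderate (32 → 80). Not NE.
(Passive, Accommodate): Entrant can switch to Passive (50 → 96). Not NE.
(Passive, Withdraw): Entrant can switch to Passive (71 → 96). Not NE.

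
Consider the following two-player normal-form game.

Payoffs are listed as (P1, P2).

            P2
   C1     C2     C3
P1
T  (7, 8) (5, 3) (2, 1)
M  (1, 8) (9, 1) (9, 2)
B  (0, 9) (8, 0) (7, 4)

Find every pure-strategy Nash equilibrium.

(T, C1)

(T, C1): P1 gets 7, best alternative 1; P2 gets 8, best alternative 3. No profitable deviation — NE.
(T, C2): P1 can switch to M (5 → 9). Not NE.
(T, C3): P1 can switch to M (2 → 9). Not NE.
(M, C1): P1 can switch to T (1 → 7). Not NE.
(M, C2): P2 can switch to C1 (1 → 8). Not NE.
(M, C3): P2 can switch to C1 (2 → 8). Not NE.
(B, C1): P1 can switch to T (0 → 7). Not NE.
(The remaining 2 profiles each have a profitable deviation by the same check.)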